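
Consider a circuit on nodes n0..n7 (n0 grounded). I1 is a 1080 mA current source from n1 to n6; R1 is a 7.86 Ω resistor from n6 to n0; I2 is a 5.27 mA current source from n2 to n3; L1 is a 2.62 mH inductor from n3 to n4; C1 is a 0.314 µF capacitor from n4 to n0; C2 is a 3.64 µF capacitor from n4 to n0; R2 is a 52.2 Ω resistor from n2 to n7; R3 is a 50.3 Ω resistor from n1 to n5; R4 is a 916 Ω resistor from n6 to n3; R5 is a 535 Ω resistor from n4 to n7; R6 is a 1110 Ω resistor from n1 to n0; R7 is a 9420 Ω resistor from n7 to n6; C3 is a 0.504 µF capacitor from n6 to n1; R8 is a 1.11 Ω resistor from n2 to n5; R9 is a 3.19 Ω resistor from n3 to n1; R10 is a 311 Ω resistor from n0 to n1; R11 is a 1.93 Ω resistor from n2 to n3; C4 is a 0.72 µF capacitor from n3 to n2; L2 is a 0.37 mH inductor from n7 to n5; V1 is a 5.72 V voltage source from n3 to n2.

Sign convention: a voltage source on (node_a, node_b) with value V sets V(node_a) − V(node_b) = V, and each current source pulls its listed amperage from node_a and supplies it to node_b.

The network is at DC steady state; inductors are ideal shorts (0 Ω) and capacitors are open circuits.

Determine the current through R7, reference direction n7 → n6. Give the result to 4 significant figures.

-0.02260 A

Apply KCL at each of the 7 non-ground nodes and solve the resulting linear system.
Node n1: branches {I1, R3, R6, C3, R9, R10} → V_1 = -201.9
Node n2: branches {I2, R2, R8, R11, C4, V1} → V_2 = -206.5
Node n3: branches {I2, L1, R4, R9, R11, C4, V1} → V_3 = -200.8
Node n4: branches {L1, C1, C2, R5} → V_4 = -200.8
Node n5: branches {R3, R8, L2} → V_5 = -206.4
Node n6: branches {I1, R1, R4, R7, C3} → V_6 = 6.532
Node n7: branches {R2, R5, R7, L2} → V_7 = -206.4
Source currents: i(L1)=0.01044, i(L2)=0.03049, i(V1)=-3.081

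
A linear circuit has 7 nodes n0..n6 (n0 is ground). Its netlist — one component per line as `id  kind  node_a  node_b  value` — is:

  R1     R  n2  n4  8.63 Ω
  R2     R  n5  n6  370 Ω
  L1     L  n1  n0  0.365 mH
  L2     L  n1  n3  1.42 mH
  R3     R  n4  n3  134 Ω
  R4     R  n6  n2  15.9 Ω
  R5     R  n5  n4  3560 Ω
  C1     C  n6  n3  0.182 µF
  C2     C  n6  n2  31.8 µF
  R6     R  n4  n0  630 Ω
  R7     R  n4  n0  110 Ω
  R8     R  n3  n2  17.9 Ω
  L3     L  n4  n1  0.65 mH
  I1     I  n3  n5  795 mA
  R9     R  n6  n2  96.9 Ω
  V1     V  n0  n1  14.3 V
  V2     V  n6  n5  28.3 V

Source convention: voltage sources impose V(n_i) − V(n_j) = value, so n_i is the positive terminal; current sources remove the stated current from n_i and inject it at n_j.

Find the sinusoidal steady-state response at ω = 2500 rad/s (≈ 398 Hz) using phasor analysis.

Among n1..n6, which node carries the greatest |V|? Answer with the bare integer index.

5

Apply KCL at each of the 6 non-ground nodes and solve the resulting linear system.
Node n1: branches {L1, L2, L3, V1} → V_1 = -14.30+0.000j
Node n2: branches {R1, R4, C2, R8, R9} → V_2 = -9.645+0.1191j
Node n3: branches {L2, R3, C1, R8, I1} → V_3 = -14.77-1.782j
Node n4: branches {R1, R3, R5, R6, R7, L3} → V_4 = -14.07+1.060j
Node n5: branches {R2, R5, I1, V2} → V_5 = -32.96-5.335j
Node n6: branches {R2, R4, C1, C2, R9, V2} → V_6 = -4.658-5.335j
Source currents: i(V1)=-0.1502+15.68j, i(V2)=-0.8768-0.001796j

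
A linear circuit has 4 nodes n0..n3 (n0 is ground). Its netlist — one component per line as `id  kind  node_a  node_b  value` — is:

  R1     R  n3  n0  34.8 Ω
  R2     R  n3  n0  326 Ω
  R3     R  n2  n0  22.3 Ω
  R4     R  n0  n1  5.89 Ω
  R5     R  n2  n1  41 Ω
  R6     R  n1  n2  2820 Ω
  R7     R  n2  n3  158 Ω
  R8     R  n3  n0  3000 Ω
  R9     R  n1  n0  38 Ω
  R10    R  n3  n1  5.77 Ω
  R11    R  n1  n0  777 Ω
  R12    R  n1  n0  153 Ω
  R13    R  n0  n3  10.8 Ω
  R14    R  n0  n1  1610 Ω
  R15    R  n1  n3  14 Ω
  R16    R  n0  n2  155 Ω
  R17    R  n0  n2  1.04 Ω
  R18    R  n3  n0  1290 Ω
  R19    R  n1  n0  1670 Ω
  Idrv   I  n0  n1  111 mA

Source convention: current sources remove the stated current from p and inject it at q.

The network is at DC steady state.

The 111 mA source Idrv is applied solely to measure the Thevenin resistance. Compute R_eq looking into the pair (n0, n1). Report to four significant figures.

Apply KCL at each of the 3 non-ground nodes and solve the resulting linear system.
Node n1: branches {R4, R5, R6, R9, R10, R11, R12, R14, R15, R19, Idrv} → V_1 = 0.3526
Node n2: branches {R3, R5, R6, R7, R16, R17} → V_2 = 0.009750
Node n3: branches {R1, R2, R7, R8, R10, R13, R15, R18} → V_3 = 0.2294

R_eq = 3.177 Ω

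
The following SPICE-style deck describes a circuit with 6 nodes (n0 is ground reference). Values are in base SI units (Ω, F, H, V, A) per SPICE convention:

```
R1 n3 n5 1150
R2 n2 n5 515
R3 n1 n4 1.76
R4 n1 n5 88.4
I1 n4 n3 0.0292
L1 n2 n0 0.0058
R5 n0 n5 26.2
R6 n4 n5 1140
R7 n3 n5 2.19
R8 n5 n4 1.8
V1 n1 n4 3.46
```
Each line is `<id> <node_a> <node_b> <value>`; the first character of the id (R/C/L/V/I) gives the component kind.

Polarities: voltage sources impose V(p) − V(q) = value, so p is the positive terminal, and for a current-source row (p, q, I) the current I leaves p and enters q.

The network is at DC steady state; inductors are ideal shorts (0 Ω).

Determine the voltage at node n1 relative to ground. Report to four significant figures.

3.340 V

Element admittances at DC:
  Y(R1) = 0.0008696 S between n3,n5
  Y(R2) = 0.001942 S between n2,n5
  Y(R3) = 0.5682 S between n1,n4
  Y(R4) = 0.01131 S between n1,n5
  I1: injects 0.0292 A into n3 (from n4)
  L1: short n2↔n0 (DC inductor)
  Y(R5) = 0.03817 S between n0,n5
  Y(R6) = 0.0008772 S between n4,n5
  Y(R7) = 0.4566 S between n3,n5
  Y(R8) = 0.5556 S between n5,n4
  V1: constraint V(n1)−V(n4) = 3.46
Assemble and solve the 7×7 MNA system:
  V(n1)=3.340  V(n2)=0.000  V(n3)=0.06383  V(n4)=-0.1204  V(n5)=0.000
  i(L1)=0.000  i(V1)=-2.004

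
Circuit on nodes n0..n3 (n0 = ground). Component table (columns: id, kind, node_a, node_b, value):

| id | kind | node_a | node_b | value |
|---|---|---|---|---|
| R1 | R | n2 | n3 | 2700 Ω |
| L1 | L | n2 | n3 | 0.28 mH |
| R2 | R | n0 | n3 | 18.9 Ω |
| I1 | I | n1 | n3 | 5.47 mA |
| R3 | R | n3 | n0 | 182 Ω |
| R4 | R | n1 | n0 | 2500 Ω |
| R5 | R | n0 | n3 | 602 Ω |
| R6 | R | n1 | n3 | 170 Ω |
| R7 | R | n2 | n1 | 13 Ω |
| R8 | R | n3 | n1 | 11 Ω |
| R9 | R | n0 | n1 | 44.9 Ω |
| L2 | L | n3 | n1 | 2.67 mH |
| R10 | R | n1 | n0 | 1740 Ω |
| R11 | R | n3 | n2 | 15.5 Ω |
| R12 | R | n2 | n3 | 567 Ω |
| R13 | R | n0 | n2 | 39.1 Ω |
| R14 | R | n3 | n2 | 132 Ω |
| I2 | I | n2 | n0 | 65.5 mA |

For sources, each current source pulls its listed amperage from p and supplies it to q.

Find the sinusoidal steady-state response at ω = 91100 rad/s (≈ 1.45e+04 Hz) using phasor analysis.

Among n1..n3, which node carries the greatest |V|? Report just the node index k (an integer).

MNA unknowns: 3 node voltages V₁..V_3
R1: Y=0.0003704+0.000j on G[2,3]
L1: Y=0.000-0.03920j on G[2,3]
R2: Y=0.05291+0.000j on G[0,3]
I1: z[1]−=0.00547, z[3]+=0.00547
R3: Y=0.005495+0.000j on G[3,0]
R4: Y=0.0004000+0.000j on G[1,0]
R5: Y=0.001661+0.000j on G[0,3]
R6: Y=0.005882+0.000j on G[1,3]
R7: Y=0.07692+0.000j on G[2,1]
R8: Y=0.09091+0.000j on G[3,1]
R9: Y=0.02227+0.000j on G[0,1]
L2: Y=0.000-0.004111j on G[3,1]
R10: Y=0.0005747+0.000j on G[1,0]
R11: Y=0.06452+0.000j on G[3,2]
R12: Y=0.001764+0.000j on G[2,3]
R13: Y=0.02558+0.000j on G[0,2]
R14: Y=0.007576+0.000j on G[3,2]
I2: z[2]−=0.0655, z[0]+=0.0655
solve → V1=-0.5984-0.01103j, V2=-0.8239-0.06199j, V3=-0.5081+0.03066j

2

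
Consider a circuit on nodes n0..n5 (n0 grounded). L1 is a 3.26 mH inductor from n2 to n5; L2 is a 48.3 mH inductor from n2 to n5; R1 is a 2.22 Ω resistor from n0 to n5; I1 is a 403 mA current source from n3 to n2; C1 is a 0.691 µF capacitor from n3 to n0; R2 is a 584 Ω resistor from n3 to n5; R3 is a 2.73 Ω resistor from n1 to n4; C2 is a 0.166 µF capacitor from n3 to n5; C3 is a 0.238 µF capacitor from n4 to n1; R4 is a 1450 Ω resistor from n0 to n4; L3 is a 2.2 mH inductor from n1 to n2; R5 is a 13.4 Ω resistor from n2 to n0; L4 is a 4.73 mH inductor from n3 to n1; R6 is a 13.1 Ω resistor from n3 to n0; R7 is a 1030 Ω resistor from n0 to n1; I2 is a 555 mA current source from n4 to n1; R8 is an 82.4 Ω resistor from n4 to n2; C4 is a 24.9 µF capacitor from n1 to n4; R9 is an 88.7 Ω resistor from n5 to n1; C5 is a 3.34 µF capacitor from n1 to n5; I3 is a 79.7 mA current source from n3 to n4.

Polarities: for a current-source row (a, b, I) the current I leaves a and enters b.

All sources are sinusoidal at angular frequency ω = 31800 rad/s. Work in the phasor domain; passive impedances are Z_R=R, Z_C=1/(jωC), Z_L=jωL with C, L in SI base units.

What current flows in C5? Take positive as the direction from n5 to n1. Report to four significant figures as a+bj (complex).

-0.1763-0.04308j A

Apply KCL at each of the 5 non-ground nodes and solve the resulting linear system.
Node n1: branches {R3, C3, L3, L4, R7, I2, C4, R9, C5} → V_1 = 0.7855-1.761j
Node n2: branches {L1, L2, I1, L3, R5, R8} → V_2 = 4.192+0.8317j
Node n3: branches {I1, C1, R2, C2, L4, R6, I3} → V_3 = -5.918+1.519j
Node n4: branches {R3, C3, R4, I2, R8, C4, I3} → V_4 = 0.6084-1.301j
Node n5: branches {L1, L2, R1, R2, C2, R9, C5} → V_5 = 0.3799-0.1007j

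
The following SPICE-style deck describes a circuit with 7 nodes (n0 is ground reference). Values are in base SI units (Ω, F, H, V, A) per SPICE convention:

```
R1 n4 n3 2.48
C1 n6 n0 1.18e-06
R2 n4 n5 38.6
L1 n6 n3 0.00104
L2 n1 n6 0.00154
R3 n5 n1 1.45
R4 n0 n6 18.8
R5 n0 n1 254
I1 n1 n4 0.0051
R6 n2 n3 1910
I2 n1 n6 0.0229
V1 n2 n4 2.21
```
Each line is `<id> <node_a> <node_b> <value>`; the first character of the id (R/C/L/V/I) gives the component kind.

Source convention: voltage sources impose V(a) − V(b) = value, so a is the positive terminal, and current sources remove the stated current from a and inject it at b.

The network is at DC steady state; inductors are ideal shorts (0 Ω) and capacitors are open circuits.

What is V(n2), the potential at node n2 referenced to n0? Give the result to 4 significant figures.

2.219 V

Element admittances at DC:
  Y(R1) = 0.4032 S between n4,n3
  Y(C1) = 0.000 S between n6,n0
  Y(R2) = 0.02591 S between n4,n5
  L1: short n6↔n3 (DC inductor)
  L2: short n1↔n6 (DC inductor)
  Y(R3) = 0.6897 S between n5,n1
  Y(R4) = 0.05319 S between n0,n6
  Y(R5) = 0.003937 S between n0,n1
  I1: injects 0.0051 A into n4 (from n1)
  Y(R6) = 0.0005236 S between n2,n3
  I2: injects 0.0229 A into n6 (from n1)
  V1: constraint V(n2)−V(n4) = 2.21
Assemble and solve the 9×9 MNA system:
  V(n1)=0.000  V(n2)=2.219  V(n3)=0.000  V(n4)=0.009197  V(n5)=0.0003330  V(n6)=0.000
  i(L1)=-0.004870  i(L2)=-0.02777  i(V1)=-0.001162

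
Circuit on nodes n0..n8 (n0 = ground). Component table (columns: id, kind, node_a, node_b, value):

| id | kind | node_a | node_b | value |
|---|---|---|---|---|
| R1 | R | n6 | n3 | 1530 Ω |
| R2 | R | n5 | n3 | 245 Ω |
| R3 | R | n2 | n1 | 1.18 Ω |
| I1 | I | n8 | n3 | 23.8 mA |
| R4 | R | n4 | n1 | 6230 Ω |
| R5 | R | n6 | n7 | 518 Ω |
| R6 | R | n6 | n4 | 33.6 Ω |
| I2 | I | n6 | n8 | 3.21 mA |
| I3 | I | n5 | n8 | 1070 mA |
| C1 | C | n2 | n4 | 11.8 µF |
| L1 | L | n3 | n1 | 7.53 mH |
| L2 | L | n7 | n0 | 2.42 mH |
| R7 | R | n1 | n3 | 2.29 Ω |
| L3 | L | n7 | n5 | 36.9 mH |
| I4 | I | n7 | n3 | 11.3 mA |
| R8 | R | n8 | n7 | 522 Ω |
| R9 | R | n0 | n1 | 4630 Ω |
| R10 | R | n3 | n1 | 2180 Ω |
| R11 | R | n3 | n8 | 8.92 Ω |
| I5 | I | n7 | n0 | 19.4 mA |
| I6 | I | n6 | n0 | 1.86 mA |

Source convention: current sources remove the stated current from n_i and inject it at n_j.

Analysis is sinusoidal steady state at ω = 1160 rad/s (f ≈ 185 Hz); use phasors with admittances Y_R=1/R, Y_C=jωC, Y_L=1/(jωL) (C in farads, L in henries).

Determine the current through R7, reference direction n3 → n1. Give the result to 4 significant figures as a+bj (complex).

Apply KCL at each of the 8 non-ground nodes and solve the resulting linear system.
Node n1: branches {R3, R4, L1, R7, R9, R10} → V_1 = 132.1-15.51j
Node n2: branches {R3, C1} → V_2 = 131.8-15.53j
Node n3: branches {R1, R2, I1, L1, R7, I4, R10, R11} → V_3 = 132.6-15.34j
Node n4: branches {R4, R6, C1} → V_4 = 130.6+1.654j
Node n5: branches {R2, I3, L3} → V_5 = -1.268-22.55j
Node n6: branches {R1, R5, R6, I2, I6} → V_6 = 122.7+1.203j
Node n7: branches {R5, L2, L3, I4, R8, I5} → V_7 = -0.009406-0.1398j
Node n8: branches {I1, I2, I3, R8, R11} → V_8 = 139.6-15.09j

0.2443+0.07404j A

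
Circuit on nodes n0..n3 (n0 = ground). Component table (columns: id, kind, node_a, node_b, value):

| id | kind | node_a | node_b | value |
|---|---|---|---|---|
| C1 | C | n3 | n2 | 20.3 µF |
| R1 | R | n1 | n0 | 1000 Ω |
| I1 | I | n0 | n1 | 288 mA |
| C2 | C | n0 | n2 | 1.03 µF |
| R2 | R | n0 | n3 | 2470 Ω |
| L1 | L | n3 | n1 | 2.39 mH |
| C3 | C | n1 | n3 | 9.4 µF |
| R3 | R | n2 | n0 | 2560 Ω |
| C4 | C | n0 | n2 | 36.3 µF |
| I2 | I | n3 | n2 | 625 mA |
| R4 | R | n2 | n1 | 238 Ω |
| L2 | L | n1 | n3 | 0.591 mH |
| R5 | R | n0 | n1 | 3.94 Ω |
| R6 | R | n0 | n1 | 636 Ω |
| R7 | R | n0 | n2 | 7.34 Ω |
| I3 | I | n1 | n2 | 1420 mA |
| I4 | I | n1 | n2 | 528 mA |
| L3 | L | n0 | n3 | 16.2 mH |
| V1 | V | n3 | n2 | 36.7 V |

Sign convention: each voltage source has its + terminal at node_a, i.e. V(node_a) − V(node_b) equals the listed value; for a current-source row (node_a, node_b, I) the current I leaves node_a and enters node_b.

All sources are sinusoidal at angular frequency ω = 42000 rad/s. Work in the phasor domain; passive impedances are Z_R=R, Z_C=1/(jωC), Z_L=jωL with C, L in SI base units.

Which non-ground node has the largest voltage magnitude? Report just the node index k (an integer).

MNA unknowns: 3 node voltages V₁..V_3 plus 1 source current (V1)
C1: Y=0.000+0.8526j on G[3,2]
R1: Y=0.001000+0.000j on G[1,0]
I1: z[0]−=0.288, z[1]+=0.288
C2: Y=0.000+0.04326j on G[0,2]
R2: Y=0.0004049+0.000j on G[0,3]
L1: Y=0.000-0.009962j on G[3,1]
C3: Y=0.000+0.3948j on G[1,3]
R3: Y=0.0003906+0.000j on G[2,0]
C4: Y=0.000+1.525j on G[0,2]
I2: z[3]−=0.625, z[2]+=0.625
R4: Y=0.004202+0.000j on G[2,1]
L2: Y=0.000-0.04029j on G[1,3]
R5: Y=0.2538+0.000j on G[0,1]
R6: Y=0.001572+0.000j on G[0,1]
R7: Y=0.1362+0.000j on G[0,2]
I3: z[1]−=1.42, z[2]+=1.42
I4: z[1]−=0.528, z[2]+=0.528
L3: Y=0.000-0.001470j on G[0,3]
V1: row V3−V2=36.7, i_V1 at 3,2
solve → V1=17.62+20.58j, V2=-3.545+2.399j, V3=33.16+2.399j
aux → i_V1=-6.908-36.60j

3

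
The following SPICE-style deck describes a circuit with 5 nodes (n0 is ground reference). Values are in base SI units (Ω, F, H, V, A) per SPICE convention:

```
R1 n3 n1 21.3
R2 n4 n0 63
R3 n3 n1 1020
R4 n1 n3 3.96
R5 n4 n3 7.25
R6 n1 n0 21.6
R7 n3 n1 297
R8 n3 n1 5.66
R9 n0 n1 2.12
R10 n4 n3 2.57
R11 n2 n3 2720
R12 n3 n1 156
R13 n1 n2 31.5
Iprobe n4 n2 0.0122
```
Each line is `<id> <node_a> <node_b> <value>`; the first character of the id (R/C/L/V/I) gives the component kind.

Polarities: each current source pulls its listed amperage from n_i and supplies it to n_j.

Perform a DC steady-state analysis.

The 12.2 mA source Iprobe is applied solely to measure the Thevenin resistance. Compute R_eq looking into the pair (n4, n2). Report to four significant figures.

Apply KCL at each of the 4 non-ground nodes and solve the resulting linear system.
Node n1: branches {R1, R3, R4, R6, R7, R8, R9, R12, R13} → V_1 = 0.001342
Node n2: branches {R11, R13, Iprobe} → V_2 = 0.3810
Node n3: branches {R1, R3, R4, R5, R7, R8, R10, R11, R12} → V_3 = -0.02198
Node n4: branches {R2, R5, R10, Iprobe} → V_4 = -0.04381

R_eq = 34.82 Ω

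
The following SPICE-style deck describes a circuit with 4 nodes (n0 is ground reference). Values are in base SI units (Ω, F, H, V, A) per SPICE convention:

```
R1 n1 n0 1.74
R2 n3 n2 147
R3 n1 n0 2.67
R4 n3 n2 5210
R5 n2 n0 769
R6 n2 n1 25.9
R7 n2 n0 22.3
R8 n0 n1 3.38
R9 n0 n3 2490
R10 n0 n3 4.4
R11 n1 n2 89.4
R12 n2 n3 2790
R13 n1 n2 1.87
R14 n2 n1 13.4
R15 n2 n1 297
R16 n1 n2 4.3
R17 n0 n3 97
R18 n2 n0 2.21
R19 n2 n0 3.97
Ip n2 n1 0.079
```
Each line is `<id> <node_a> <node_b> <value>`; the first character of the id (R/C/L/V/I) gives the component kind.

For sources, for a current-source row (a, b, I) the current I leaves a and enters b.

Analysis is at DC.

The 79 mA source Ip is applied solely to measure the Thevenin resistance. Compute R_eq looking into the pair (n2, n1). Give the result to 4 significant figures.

R_eq = 0.7320 Ω

Element admittances at DC:
  Y(R1) = 0.5747 S between n1,n0
  Y(R2) = 0.006803 S between n3,n2
  Y(R3) = 0.3745 S between n1,n0
  Y(R4) = 0.0001919 S between n3,n2
  Y(R5) = 0.001300 S between n2,n0
  Y(R6) = 0.03861 S between n2,n1
  Y(R7) = 0.04484 S between n2,n0
  Y(R8) = 0.2959 S between n0,n1
  Y(R9) = 0.0004016 S between n0,n3
  Y(R10) = 0.2273 S between n0,n3
  Y(R11) = 0.01119 S between n1,n2
  Y(R12) = 0.0003584 S between n2,n3
  Y(R13) = 0.5348 S between n1,n2
  Y(R14) = 0.07463 S between n2,n1
  Y(R15) = 0.003367 S between n2,n1
  Y(R16) = 0.2326 S between n1,n2
  Y(R17) = 0.01031 S between n0,n3
  Y(R18) = 0.4525 S between n2,n0
  Y(R19) = 0.2519 S between n2,n0
  Ip: injects 0.079 A into n1 (from n2)
Assemble and solve the 3×3 MNA system:
  V(n1)=0.02188  V(n2)=-0.03595  V(n3)=-0.001077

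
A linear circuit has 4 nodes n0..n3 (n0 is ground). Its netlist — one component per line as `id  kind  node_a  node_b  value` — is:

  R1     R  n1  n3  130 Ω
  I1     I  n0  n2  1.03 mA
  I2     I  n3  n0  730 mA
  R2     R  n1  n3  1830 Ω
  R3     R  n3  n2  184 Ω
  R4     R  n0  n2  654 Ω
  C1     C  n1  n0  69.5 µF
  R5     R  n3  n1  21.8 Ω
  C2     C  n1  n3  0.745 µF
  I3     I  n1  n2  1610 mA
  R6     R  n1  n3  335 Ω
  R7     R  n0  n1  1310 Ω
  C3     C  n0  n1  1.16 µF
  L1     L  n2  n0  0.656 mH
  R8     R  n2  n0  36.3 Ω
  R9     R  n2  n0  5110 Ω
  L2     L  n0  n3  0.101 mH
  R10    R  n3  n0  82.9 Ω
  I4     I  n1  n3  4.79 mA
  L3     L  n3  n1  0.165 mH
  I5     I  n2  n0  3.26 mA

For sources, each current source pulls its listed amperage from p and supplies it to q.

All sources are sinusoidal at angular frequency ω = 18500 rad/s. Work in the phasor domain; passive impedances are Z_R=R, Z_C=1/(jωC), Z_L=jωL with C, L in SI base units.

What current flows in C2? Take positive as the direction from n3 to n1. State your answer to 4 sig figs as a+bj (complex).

Element admittances at ω=18500 rad/s:
  Y(R1) = 0.007692+0.000j S between n1,n3
  I1: injects 0.00103 A into n2 (from n0)
  I2: injects 0.73 A into n0 (from n3)
  Y(R2) = 0.0005464+0.000j S between n1,n3
  Y(R3) = 0.005435+0.000j S between n3,n2
  Y(R4) = 0.001529+0.000j S between n0,n2
  Y(C1) = 0.000+1.286j S between n1,n0
  Y(R5) = 0.04587+0.000j S between n3,n1
  Y(C2) = 0.000+0.01378j S between n1,n3
  I3: injects 1.61 A into n2 (from n1)
  Y(R6) = 0.002985+0.000j S between n1,n3
  Y(R7) = 0.0007634+0.000j S between n0,n1
  Y(C3) = 0.000+0.02146j S between n0,n1
  Y(L1) = 0.000-0.08240j S between n2,n0
  Y(R8) = 0.02755+0.000j S between n2,n0
  Y(R9) = 0.0001957+0.000j S between n2,n0
  Y(L2) = 0.000-0.5352j S between n0,n3
  Y(R10) = 0.01206+0.000j S between n3,n0
  I4: injects 0.00479 A into n3 (from n1)
  Y(L3) = 0.000-0.3276j S between n3,n1
  I5: injects 0.00326 A into n0 (from n2)
Assemble and solve the 3×3 MNA system:
  V(n1)=-0.03042+1.690j  V(n2)=6.984+16.55j  V(n3)=-0.2454-0.1653j

0.02557-0.002963j A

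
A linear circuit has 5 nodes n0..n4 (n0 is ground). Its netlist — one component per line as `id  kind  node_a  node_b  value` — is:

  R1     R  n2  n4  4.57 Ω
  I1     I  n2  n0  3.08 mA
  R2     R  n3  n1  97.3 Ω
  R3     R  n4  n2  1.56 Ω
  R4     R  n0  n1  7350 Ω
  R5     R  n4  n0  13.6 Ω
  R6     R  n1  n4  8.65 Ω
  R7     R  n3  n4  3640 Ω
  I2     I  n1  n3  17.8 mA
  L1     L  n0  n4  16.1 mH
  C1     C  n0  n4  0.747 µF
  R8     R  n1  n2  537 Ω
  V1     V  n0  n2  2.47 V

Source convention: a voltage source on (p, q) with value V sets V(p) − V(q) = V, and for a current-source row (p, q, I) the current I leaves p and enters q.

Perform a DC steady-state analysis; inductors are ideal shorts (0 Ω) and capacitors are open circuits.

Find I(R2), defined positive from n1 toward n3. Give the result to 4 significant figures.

-0.01735 A

MNA unknowns: 4 node voltages V₁..V_4 plus 2 source currents (L1, V1)
R1: Y=0.2188 on G[2,4]
I1: z[2]−=0.00308, z[0]+=0.00308
R2: Y=0.01028 on G[3,1]
R3: Y=0.6410 on G[4,2]
R4: Y=0.0001361 on G[0,1]
R5: Y=0.07353 on G[4,0]
R6: Y=0.1156 on G[1,4]
R7: Y=0.0002747 on G[3,4]
I2: z[1]−=0.0178, z[3]+=0.0178
L1: row V0−V4=0, i_L1 at 0,4
C1: Y=0.000 on G[0,4]
R8: Y=0.001862 on G[1,2]
V1: row V0−V2=2.47, i_V1 at 0,2
solve → V1=-0.04295, V2=-2.470, V3=1.645, V4=0.000
aux → i_L1=2.128, i_V1=-2.125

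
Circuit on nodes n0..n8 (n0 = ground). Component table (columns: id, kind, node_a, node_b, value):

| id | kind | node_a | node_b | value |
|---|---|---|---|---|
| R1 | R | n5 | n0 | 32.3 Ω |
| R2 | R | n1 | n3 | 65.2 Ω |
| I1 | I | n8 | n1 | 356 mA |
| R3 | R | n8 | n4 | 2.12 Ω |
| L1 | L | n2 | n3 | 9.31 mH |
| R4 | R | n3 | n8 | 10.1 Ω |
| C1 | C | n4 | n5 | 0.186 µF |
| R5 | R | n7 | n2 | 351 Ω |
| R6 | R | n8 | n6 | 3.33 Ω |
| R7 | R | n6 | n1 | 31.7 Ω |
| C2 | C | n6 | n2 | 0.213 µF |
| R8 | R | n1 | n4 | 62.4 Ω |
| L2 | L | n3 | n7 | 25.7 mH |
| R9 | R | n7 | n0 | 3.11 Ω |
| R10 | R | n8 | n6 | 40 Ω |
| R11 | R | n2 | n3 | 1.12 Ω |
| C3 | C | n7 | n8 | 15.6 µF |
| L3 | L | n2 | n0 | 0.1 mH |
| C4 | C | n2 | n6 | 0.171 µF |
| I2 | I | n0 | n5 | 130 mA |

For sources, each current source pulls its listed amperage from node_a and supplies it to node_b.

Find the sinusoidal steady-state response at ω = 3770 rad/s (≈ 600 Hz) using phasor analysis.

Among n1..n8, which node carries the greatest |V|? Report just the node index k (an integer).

Apply KCL at each of the 8 non-ground nodes and solve the resulting linear system.
Node n1: branches {R2, I1, R7, R8} → V_1 = 5.551+0.2692j
Node n2: branches {L1, R5, C2, R11, L3, C4} → V_2 = -0.01255+0.009194j
Node n3: branches {R2, L1, R4, L2, R11} → V_3 = 0.01427+0.04769j
Node n4: branches {R3, C1, R8} → V_4 = -0.3738+0.3476j
Node n5: branches {R1, C1, I2} → V_5 = 4.189-0.1033j
Node n6: branches {R6, R7, C2, R10, C4} → V_6 = -0.03284+0.3370j
Node n7: branches {R5, L2, R9, C3} → V_7 = -0.07486-0.09357j
Node n8: branches {I1, R3, R4, R6, R10, C3} → V_8 = -0.5758+0.3435j

1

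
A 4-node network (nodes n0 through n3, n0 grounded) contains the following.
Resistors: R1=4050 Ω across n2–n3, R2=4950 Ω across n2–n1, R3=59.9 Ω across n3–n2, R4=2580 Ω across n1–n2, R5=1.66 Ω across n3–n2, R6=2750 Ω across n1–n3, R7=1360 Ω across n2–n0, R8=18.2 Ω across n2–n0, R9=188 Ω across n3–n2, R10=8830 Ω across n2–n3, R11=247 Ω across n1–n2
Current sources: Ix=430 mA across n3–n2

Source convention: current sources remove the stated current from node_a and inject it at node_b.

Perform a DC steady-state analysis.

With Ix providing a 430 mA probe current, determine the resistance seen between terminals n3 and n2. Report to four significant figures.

Element admittances at DC:
  Y(R1) = 0.0002469 S between n2,n3
  Y(R2) = 0.0002020 S between n2,n1
  Y(R3) = 0.01669 S between n3,n2
  Y(R4) = 0.0003876 S between n1,n2
  Y(R5) = 0.6024 S between n3,n2
  Y(R6) = 0.0003636 S between n1,n3
  Y(R7) = 0.0007353 S between n2,n0
  Y(R8) = 0.05495 S between n2,n0
  Y(R9) = 0.005319 S between n3,n2
  Y(R10) = 0.0001133 S between n2,n3
  Y(R11) = 0.004049 S between n1,n2
  Ix: injects 0.43 A into n2 (from n3)
Assemble and solve the 3×3 MNA system:
  V(n1)=-0.05001  V(n2)=0.000  V(n3)=-0.6879

R_eq = 1.600 Ω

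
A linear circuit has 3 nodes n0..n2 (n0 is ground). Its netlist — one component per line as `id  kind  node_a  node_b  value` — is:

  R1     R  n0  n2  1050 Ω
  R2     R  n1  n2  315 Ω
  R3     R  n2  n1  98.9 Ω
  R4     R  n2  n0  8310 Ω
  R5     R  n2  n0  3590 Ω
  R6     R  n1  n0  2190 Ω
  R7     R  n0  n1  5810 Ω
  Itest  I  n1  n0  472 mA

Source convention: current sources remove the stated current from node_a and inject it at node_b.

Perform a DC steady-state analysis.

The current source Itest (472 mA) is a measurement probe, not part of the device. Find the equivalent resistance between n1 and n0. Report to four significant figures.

Element admittances at DC:
  Y(R1) = 0.0009524 S between n0,n2
  Y(R2) = 0.003175 S between n1,n2
  Y(R3) = 0.01011 S between n2,n1
  Y(R4) = 0.0001203 S between n2,n0
  Y(R5) = 0.0002786 S between n2,n0
  Y(R6) = 0.0004566 S between n1,n0
  Y(R7) = 0.0001721 S between n0,n1
  Itest: injects 0.472 A into n0 (from n1)
Assemble and solve the 2×2 MNA system:
  V(n1)=-254.4  V(n2)=-230.9

R_eq = 539.0 Ω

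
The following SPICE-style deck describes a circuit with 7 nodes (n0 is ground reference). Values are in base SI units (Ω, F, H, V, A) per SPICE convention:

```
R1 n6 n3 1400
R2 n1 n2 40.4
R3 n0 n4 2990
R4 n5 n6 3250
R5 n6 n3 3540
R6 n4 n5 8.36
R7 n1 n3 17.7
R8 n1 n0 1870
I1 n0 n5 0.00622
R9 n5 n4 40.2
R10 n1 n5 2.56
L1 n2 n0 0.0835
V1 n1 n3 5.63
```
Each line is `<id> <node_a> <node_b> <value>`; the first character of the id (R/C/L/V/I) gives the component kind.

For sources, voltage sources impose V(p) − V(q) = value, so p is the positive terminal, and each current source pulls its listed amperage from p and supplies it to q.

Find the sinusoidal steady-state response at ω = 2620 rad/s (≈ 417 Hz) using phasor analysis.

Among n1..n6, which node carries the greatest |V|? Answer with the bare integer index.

3

Apply KCL at each of the 6 non-ground nodes and solve the resulting linear system.
Node n1: branches {R2, R7, R8, R10, V1} → V_1 = 0.4679+1.228j
Node n2: branches {R2, L1} → V_2 = 0.2332+1.271j
Node n3: branches {R1, R5, R7, V1} → V_3 = -5.162+1.228j
Node n4: branches {R3, R6, R9} → V_4 = 0.4789+1.224j
Node n5: branches {R4, R6, I1, R9, R10} → V_5 = 0.4800+1.227j
Node n6: branches {R1, R4, R5} → V_6 = -3.831+1.228j
Source currents: i(V1)=-0.3194+2.462e-07j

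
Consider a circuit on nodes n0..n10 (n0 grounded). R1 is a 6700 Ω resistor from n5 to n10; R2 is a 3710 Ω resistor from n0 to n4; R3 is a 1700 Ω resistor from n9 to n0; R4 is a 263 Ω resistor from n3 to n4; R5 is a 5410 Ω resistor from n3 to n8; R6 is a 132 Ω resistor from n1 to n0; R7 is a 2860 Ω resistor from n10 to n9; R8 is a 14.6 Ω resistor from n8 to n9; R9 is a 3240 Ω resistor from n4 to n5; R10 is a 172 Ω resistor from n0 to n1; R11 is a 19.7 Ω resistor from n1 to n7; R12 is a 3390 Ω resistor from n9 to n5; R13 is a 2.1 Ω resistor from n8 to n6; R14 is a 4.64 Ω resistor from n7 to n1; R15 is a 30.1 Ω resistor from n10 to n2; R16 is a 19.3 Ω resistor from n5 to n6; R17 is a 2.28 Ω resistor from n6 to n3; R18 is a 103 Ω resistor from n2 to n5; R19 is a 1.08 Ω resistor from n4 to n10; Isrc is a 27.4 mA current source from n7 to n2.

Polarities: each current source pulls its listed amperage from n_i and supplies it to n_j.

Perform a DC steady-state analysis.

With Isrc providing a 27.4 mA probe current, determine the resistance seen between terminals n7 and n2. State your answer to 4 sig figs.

Element admittances at DC:
  Y(R1) = 0.0001493 S between n5,n10
  Y(R2) = 0.0002695 S between n0,n4
  Y(R3) = 0.0005882 S between n9,n0
  Y(R4) = 0.003802 S between n3,n4
  Y(R5) = 0.0001848 S between n3,n8
  Y(R6) = 0.007576 S between n1,n0
  Y(R7) = 0.0003497 S between n10,n9
  Y(R8) = 0.06849 S between n8,n9
  Y(R9) = 0.0003086 S between n4,n5
  Y(R10) = 0.005814 S between n0,n1
  Y(R11) = 0.05076 S between n1,n7
  Y(R12) = 0.0002950 S between n9,n5
  Y(R13) = 0.4762 S between n8,n6
  Y(R14) = 0.2155 S between n7,n1
  Y(R15) = 0.03322 S between n10,n2
  Y(R16) = 0.05181 S between n5,n6
  Y(R17) = 0.4386 S between n6,n3
  Y(R18) = 0.009709 S between n2,n5
  Y(R19) = 0.9259 S between n4,n10
  Isrc: injects 0.0274 A into n2 (from n7)
Assemble and solve the 10×10 MNA system:
  V(n1)=-2.046  V(n2)=33.39  V(n3)=31.79  V(n4)=32.95  V(n5)=32.04  V(n6)=31.78  V(n7)=-2.149  V(n8)=31.74  V(n9)=31.48  V(n10)=32.97

R_eq = 1297. Ω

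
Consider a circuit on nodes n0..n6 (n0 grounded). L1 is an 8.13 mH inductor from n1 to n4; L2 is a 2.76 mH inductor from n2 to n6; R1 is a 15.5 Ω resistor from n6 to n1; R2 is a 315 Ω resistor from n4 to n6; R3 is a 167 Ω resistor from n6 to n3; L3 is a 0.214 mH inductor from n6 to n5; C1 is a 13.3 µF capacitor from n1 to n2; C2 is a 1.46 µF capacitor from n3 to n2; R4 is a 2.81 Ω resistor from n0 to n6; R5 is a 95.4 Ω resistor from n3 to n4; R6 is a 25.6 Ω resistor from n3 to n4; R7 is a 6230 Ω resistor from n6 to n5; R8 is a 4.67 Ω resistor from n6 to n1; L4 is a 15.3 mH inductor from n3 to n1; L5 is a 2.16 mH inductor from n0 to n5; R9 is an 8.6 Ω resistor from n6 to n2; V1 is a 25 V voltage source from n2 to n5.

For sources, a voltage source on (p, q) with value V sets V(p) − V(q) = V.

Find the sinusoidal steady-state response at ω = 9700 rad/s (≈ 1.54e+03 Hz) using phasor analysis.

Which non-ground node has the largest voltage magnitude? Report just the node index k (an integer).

3

MNA unknowns: 6 node voltages V₁..V_6 plus 1 source current (V1)
L1: Y=0.000-0.01268j on G[1,4]
L2: Y=0.000-0.03735j on G[2,6]
R1: Y=0.06452+0.000j on G[6,1]
R2: Y=0.003175+0.000j on G[4,6]
R3: Y=0.005988+0.000j on G[6,3]
L3: Y=0.000-0.4817j on G[6,5]
C1: Y=0.000+0.1290j on G[1,2]
C2: Y=0.000+0.01416j on G[3,2]
R4: Y=0.3559+0.000j on G[0,6]
R5: Y=0.01048+0.000j on G[3,4]
R6: Y=0.03906+0.000j on G[3,4]
R7: Y=0.0001605+0.000j on G[6,5]
R8: Y=0.2141+0.000j on G[6,1]
L4: Y=0.000-0.006738j on G[3,1]
L5: Y=0.000-0.04773j on G[0,5]
R9: Y=0.1163+0.000j on G[6,2]
V1: row V2−V5=25, i_V1 at 2,5
solve → V1=10.23+7.194j, V2=26.35-9.641j, V3=19.95+23.79j, V4=14.91+23.49j, V5=1.347-9.641j, V6=1.293+0.1806j
aux → i_V1=-5.192-0.09182j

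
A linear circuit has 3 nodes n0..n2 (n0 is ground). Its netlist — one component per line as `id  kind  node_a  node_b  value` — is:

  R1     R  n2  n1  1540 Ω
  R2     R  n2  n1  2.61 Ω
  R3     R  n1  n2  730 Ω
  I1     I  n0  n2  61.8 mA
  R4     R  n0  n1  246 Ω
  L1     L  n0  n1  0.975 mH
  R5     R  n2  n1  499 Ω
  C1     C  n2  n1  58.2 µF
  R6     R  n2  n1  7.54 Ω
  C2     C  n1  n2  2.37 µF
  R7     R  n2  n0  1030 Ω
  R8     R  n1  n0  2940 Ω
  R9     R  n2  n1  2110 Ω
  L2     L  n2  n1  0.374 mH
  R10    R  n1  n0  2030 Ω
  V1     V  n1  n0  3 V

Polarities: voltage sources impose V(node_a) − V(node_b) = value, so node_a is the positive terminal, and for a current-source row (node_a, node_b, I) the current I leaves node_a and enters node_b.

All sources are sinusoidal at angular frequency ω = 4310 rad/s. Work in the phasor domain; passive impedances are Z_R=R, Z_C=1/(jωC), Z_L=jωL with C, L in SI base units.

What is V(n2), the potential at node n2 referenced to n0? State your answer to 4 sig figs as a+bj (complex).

Element admittances at ω=4310 rad/s:
  Y(R1) = 0.0006494+0.000j S between n2,n1
  Y(R2) = 0.3831+0.000j S between n2,n1
  Y(R3) = 0.001370+0.000j S between n1,n2
  I1: injects 0.0618 A into n2 (from n0)
  Y(R4) = 0.004065+0.000j S between n0,n1
  Y(L1) = 0.000-0.2380j S between n0,n1
  Y(R5) = 0.002004+0.000j S between n2,n1
  Y(C1) = 0.000+0.2508j S between n2,n1
  Y(R6) = 0.1326+0.000j S between n2,n1
  Y(C2) = 0.000+0.01021j S between n1,n2
  Y(R7) = 0.0009709+0.000j S between n2,n0
  Y(R8) = 0.0003401+0.000j S between n1,n0
  Y(R9) = 0.0004739+0.000j S between n2,n1
  Y(L2) = 0.000-0.6204j S between n2,n1
  Y(R10) = 0.0004926+0.000j S between n1,n0
  V1: constraint V(n1)−V(n0) = 3
Assemble and solve the 3×3 MNA system:
  V(n1)=3.000+0.000j  V(n2)=3.077+0.05279j
  i(V1)=0.04412+0.7139j

3.077+0.05279j V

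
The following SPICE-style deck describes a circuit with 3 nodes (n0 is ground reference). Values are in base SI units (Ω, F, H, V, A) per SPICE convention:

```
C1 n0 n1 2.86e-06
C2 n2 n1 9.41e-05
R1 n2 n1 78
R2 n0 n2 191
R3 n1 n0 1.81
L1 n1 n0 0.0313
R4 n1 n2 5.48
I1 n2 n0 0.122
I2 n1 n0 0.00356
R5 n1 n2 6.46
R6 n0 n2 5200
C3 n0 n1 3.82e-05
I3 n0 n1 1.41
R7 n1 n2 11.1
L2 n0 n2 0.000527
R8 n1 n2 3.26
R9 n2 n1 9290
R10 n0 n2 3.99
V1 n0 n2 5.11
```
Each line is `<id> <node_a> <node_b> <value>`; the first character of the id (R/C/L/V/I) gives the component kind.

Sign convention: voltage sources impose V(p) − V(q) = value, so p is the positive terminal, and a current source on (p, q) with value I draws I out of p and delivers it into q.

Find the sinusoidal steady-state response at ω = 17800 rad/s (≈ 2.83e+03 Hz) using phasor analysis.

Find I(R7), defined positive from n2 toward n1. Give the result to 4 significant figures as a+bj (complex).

Element admittances at ω=17800 rad/s:
  Y(C1) = 0.000+0.05091j S between n0,n1
  Y(C2) = 0.000+1.675j S between n2,n1
  Y(R1) = 0.01282+0.000j S between n2,n1
  Y(R2) = 0.005236+0.000j S between n0,n2
  Y(R3) = 0.5525+0.000j S between n1,n0
  Y(L1) = 0.000-0.001795j S between n1,n0
  Y(R4) = 0.1825+0.000j S between n1,n2
  I1: injects 0.122 A into n0 (from n2)
  I2: injects 0.00356 A into n0 (from n1)
  Y(R5) = 0.1548+0.000j S between n1,n2
  Y(R6) = 0.0001923+0.000j S between n0,n2
  Y(C3) = 0.000+0.6800j S between n0,n1
  I3: injects 1.41 A into n1 (from n0)
  Y(R7) = 0.09009+0.000j S between n1,n2
  Y(L2) = 0.000-0.1066j S between n0,n2
  Y(R8) = 0.3067+0.000j S between n1,n2
  Y(R9) = 0.0001076+0.000j S between n2,n1
  Y(R10) = 0.2506+0.000j S between n0,n2
  V1: constraint V(n0)−V(n2) = 5.11
Assemble and solve the 3×3 MNA system:
  V(n1)=-3.175-0.7133j  V(n2)=-5.110+0.000j
  i(V1)=-3.827-2.164j

-0.1743+0.06426j A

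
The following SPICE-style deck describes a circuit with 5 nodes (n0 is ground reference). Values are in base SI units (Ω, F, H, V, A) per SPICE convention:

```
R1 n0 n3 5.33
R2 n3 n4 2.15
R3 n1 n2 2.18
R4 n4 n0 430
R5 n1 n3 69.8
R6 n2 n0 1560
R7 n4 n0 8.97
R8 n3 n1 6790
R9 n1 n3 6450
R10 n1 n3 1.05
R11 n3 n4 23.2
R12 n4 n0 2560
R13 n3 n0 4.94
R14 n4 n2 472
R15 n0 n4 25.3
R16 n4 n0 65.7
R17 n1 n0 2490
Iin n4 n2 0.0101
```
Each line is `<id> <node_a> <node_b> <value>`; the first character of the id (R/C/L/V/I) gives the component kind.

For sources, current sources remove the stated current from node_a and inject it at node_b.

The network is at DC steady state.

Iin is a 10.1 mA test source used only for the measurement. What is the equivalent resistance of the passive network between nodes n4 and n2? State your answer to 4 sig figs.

R_eq = 4.753 Ω

Apply KCL at each of the 4 non-ground nodes and solve the resulting linear system.
Node n1: branches {R3, R5, R8, R9, R10, R17} → V_1 = 0.01508
Node n2: branches {R3, R6, R14, Iin} → V_2 = 0.03682
Node n3: branches {R1, R2, R5, R8, R9, R10, R11, R13} → V_3 = 0.004769
Node n4: branches {R2, R4, R7, R11, R12, R14, R15, R16, Iin} → V_4 = -0.01119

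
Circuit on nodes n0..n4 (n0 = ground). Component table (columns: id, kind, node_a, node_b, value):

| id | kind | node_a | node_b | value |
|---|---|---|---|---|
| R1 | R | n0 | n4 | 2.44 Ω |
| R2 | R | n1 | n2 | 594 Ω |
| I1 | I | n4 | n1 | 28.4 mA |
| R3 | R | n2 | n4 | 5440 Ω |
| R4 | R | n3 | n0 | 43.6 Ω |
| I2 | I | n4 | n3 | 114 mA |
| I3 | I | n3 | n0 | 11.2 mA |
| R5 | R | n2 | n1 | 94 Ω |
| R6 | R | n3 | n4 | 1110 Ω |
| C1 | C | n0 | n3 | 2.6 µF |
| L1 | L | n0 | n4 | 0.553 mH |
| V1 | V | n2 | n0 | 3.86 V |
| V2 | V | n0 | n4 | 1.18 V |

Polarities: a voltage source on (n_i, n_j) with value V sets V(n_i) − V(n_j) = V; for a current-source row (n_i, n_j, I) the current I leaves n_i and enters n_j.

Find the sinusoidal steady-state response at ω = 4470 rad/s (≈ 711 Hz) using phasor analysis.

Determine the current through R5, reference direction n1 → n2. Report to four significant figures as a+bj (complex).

Apply KCL at each of the 4 non-ground nodes and solve the resulting linear system.
Node n1: branches {R2, I1, R5} → V_1 = 6.165+0.000j
Node n2: branches {R2, R3, R5, V1} → V_2 = 3.860+0.000j
Node n3: branches {R4, I2, I3, R6, C1} → V_3 = 3.448-1.681j
Node n4: branches {R1, I1, R3, I2, R6, L1, V2} → V_4 = -1.180+0.000j
Source currents: i(V1)=0.02747+0.000j, i(V2)=-0.3463+0.4789j

0.02452+0.000j A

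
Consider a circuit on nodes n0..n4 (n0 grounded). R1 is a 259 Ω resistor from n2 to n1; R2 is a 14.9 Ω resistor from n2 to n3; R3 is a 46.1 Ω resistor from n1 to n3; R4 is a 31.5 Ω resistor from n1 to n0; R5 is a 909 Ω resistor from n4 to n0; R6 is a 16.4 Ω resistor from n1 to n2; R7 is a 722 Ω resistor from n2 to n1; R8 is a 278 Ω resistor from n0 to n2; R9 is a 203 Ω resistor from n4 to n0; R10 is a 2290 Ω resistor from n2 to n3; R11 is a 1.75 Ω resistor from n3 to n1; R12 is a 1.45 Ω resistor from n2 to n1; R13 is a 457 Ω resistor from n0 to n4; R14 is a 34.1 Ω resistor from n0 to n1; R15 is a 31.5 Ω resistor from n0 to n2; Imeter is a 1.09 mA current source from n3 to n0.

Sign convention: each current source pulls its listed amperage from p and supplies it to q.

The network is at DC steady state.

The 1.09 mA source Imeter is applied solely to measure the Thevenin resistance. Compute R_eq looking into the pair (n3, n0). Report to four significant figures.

Element admittances at DC:
  Y(R1) = 0.003861 S between n2,n1
  Y(R2) = 0.06711 S between n2,n3
  Y(R3) = 0.02169 S between n1,n3
  Y(R4) = 0.03175 S between n1,n0
  Y(R5) = 0.001100 S between n4,n0
  Y(R6) = 0.06098 S between n1,n2
  Y(R7) = 0.001385 S between n2,n1
  Y(R8) = 0.003597 S between n0,n2
  Y(R9) = 0.004926 S between n4,n0
  Y(R10) = 0.0004367 S between n2,n3
  Y(R11) = 0.5714 S between n3,n1
  Y(R12) = 0.6897 S between n2,n1
  Y(R13) = 0.002188 S between n0,n4
  Y(R14) = 0.02933 S between n0,n1
  Y(R15) = 0.03175 S between n0,n2
  Imeter: injects 0.00109 A into n0 (from n3)
Assemble and solve the 4×4 MNA system:
  V(n1)=-0.01143  V(n2)=-0.01109  V(n3)=-0.01305  V(n4)=0.000

R_eq = 11.97 Ω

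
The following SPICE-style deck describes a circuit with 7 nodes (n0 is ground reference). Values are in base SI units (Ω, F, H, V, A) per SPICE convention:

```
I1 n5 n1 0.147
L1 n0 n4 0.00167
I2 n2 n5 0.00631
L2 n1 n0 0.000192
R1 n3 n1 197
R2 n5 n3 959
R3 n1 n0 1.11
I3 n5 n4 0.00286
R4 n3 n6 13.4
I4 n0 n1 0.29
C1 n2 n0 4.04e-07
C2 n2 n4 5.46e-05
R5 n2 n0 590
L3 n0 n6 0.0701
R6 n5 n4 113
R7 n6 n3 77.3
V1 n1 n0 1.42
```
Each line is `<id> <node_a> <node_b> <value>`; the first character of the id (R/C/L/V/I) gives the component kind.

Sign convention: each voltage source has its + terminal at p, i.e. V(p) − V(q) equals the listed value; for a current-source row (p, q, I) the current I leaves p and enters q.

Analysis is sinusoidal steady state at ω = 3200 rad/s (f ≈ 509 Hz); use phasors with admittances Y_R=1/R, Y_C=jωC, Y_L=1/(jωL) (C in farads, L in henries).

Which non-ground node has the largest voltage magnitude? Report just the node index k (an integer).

Element admittances at ω=3200 rad/s:
  I1: injects 0.147 A into n1 (from n5)
  Y(L1) = 0.000-0.1871j S between n0,n4
  I2: injects 0.00631 A into n5 (from n2)
  Y(L2) = 0.000-1.628j S between n1,n0
  Y(R1) = 0.005076+0.000j S between n3,n1
  Y(R2) = 0.001043+0.000j S between n5,n3
  Y(R3) = 0.9009+0.000j S between n1,n0
  I3: injects 0.00286 A into n4 (from n5)
  Y(R4) = 0.07463+0.000j S between n3,n6
  I4: injects 0.29 A into n1 (from n0)
  Y(C1) = 0.000+0.001293j S between n2,n0
  Y(C2) = 0.000+0.1747j S between n2,n4
  Y(R5) = 0.001695+0.000j S between n2,n0
  Y(L3) = 0.000-0.004458j S between n0,n6
  Y(R6) = 0.008850+0.000j S between n5,n4
  Y(R7) = 0.01294+0.000j S between n6,n3
  V1: constraint V(n1)−V(n0) = 1.42
Assemble and solve the 7×7 MNA system:
  V(n1)=1.420+0.000j  V(n2)=0.0002259-0.6722j  V(n3)=-0.7926-0.6719j  V(n4)=-0.006293-0.7133j  V(n5)=-14.60-0.7089j  V(n6)=-0.7564-0.7104j
  i(V1)=-0.8535+2.308j

5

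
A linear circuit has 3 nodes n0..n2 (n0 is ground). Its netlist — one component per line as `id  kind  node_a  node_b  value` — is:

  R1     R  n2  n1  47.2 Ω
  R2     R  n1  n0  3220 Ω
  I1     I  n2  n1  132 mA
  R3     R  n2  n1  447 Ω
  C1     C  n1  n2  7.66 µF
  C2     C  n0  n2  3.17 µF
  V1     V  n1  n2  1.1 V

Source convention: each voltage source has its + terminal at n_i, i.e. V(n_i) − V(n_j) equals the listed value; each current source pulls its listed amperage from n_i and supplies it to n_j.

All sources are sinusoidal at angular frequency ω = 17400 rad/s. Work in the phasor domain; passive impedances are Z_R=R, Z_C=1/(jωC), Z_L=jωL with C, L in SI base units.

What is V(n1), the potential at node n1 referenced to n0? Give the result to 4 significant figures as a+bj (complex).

Element admittances at ω=17400 rad/s:
  Y(R1) = 0.02119+0.000j S between n2,n1
  Y(R2) = 0.0003106+0.000j S between n1,n0
  I1: injects 0.132 A into n1 (from n2)
  Y(R3) = 0.002237+0.000j S between n2,n1
  Y(C1) = 0.000+0.1333j S between n1,n2
  Y(C2) = 0.000+0.05516j S between n0,n2
  V1: constraint V(n1)−V(n2) = 1.1
Assemble and solve the 3×3 MNA system:
  V(n1)=1.100+0.006193j  V(n2)=-3.487e-05+0.006193j
  i(V1)=0.1059-0.1466j

1.100+0.006193j V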